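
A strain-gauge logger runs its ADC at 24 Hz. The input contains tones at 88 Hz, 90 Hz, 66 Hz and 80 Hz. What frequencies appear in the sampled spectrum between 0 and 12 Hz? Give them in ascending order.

6 Hz, 8 Hz

fs/2 = 12 Hz.
88 Hz mod fs = 16 Hz.
16 Hz > fs/2 = 12 Hz, folds to fs − 16 Hz = 8 Hz.
90 Hz mod fs = 18 Hz.
18 Hz > fs/2 = 12 Hz, folds to fs − 18 Hz = 6 Hz.
66 Hz mod fs = 18 Hz.
18 Hz > fs/2 = 12 Hz, folds to fs − 18 Hz = 6 Hz.
80 Hz mod fs = 8 Hz.
8 Hz ≤ fs/2 = 12 Hz, appears at 8 Hz.
Distinct values: {6 Hz, 8 Hz}.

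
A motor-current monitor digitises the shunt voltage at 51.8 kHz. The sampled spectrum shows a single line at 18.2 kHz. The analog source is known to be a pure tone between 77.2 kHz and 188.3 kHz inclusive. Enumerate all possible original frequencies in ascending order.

Frequencies that alias to 18.2 kHz are k·fs ± 18.2 kHz for integer k ≥ 0.
k=0: 18.2 kHz.
k=1: 33.6 kHz, 70 kHz.
k=2: 85.4 kHz, 121.8 kHz.
k=3: 137.2 kHz, 173.6 kHz.
k=4: 189 kHz, 225.4 kHz.
Within [77.2 kHz, 188.3 kHz]: 85.4 kHz, 121.8 kHz, 137.2 kHz, 173.6 kHz.

85.4 kHz, 121.8 kHz, 137.2 kHz, 173.6 kHz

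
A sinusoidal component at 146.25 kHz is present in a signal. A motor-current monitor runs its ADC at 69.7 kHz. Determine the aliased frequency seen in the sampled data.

146.25 kHz mod fs = 6.85 kHz.
6.85 kHz ≤ fs/2 = 34.85 kHz, appears at 6.85 kHz.

6.85 kHz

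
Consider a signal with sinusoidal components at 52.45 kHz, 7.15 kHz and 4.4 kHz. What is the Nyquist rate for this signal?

104.9 kHz

Highest-frequency component: 52.45 kHz.
Nyquist rate = 2 × 52.45 kHz = 104.9 kHz.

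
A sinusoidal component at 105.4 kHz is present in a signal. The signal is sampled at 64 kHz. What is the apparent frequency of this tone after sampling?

22.6 kHz

105.4 kHz mod fs = 41.4 kHz.
41.4 kHz > fs/2 = 32 kHz, folds to fs − 41.4 kHz = 22.6 kHz.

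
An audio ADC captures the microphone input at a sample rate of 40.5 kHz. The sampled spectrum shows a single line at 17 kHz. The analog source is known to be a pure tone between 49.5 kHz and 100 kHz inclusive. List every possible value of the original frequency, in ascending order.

Frequencies that alias to 17 kHz are k·fs ± 17 kHz for integer k ≥ 0.
k=0: 17 kHz.
k=1: 23.5 kHz, 57.5 kHz.
k=2: 64 kHz, 98 kHz.
k=3: 104.5 kHz, 138.5 kHz.
Within [49.5 kHz, 100 kHz]: 57.5 kHz, 64 kHz, 98 kHz.

57.5 kHz, 64 kHz, 98 kHz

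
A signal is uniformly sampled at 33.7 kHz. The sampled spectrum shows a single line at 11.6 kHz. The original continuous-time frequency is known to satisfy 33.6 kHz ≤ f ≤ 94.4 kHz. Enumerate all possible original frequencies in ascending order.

Frequencies that alias to 11.6 kHz are k·fs ± 11.6 kHz for integer k ≥ 0.
k=0: 11.6 kHz.
k=1: 22.1 kHz, 45.3 kHz.
k=2: 55.8 kHz, 79 kHz.
k=3: 89.5 kHz, 112.7 kHz.
k=4: 123.2 kHz, 146.4 kHz.
Within [33.6 kHz, 94.4 kHz]: 45.3 kHz, 55.8 kHz, 79 kHz, 89.5 kHz.

45.3 kHz, 55.8 kHz, 79 kHz, 89.5 kHz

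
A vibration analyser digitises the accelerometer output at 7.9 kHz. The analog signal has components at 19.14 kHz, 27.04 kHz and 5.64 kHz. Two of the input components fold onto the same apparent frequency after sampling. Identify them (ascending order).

fs/2 = 3.95 kHz.
19.14 kHz mod fs = 3.34 kHz.
3.34 kHz ≤ fs/2 = 3.95 kHz, appears at 3.34 kHz.
27.04 kHz mod fs = 3.34 kHz.
3.34 kHz ≤ fs/2 = 3.95 kHz, appears at 3.34 kHz.
5.64 kHz > fs/2 = 3.95 kHz, folds to fs − 5.64 kHz = 2.26 kHz.
19.14 kHz and 27.04 kHz both map to 3.34 kHz.

19.14 kHz, 27.04 kHz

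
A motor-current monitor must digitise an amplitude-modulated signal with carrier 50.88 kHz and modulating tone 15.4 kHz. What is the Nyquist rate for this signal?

132.56 kHz

AM sidebands sit at fc ± fm = 35.48 kHz and 66.28 kHz.
Highest-frequency component: 66.28 kHz.
Nyquist rate = 2 × 66.28 kHz = 132.56 kHz.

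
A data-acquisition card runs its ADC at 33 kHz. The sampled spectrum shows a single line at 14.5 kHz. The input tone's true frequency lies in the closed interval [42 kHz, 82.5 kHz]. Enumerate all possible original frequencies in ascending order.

Frequencies that alias to 14.5 kHz are k·fs ± 14.5 kHz for integer k ≥ 0.
k=0: 14.5 kHz.
k=1: 18.5 kHz, 47.5 kHz.
k=2: 51.5 kHz, 80.5 kHz.
k=3: 84.5 kHz, 113.5 kHz.
Within [42 kHz, 82.5 kHz]: 47.5 kHz, 51.5 kHz, 80.5 kHz.

47.5 kHz, 51.5 kHz, 80.5 kHz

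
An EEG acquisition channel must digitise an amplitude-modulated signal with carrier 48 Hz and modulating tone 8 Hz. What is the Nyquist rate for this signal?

AM sidebands sit at fc ± fm = 40 Hz and 56 Hz.
Highest-frequency component: 56 Hz.
Nyquist rate = 2 × 56 Hz = 112 Hz.

112 Hz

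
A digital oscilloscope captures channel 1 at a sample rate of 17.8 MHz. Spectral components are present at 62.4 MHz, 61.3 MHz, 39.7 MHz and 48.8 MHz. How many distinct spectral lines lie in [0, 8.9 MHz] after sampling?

4

fs/2 = 8.9 MHz.
62.4 MHz mod fs = 9 MHz.
9 MHz > fs/2 = 8.9 MHz, folds to fs − 9 MHz = 8.8 MHz.
61.3 MHz mod fs = 7.9 MHz.
7.9 MHz ≤ fs/2 = 8.9 MHz, appears at 7.9 MHz.
39.7 MHz mod fs = 4.1 MHz.
4.1 MHz ≤ fs/2 = 8.9 MHz, appears at 4.1 MHz.
48.8 MHz mod fs = 13.2 MHz.
13.2 MHz > fs/2 = 8.9 MHz, folds to fs − 13.2 MHz = 4.6 MHz.
Distinct values: {4.1 MHz, 4.6 MHz, 7.9 MHz, 8.8 MHz} → 4.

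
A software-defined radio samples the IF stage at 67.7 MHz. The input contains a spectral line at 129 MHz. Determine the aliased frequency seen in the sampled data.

6.4 MHz

129 MHz mod fs = 61.3 MHz.
61.3 MHz > fs/2 = 33.85 MHz, folds to fs − 61.3 MHz = 6.4 MHz.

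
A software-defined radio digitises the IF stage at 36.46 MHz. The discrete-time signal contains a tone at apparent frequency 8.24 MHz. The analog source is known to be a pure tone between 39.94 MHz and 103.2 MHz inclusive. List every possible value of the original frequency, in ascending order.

Frequencies that alias to 8.24 MHz are k·fs ± 8.24 MHz for integer k ≥ 0.
k=0: 8.24 MHz.
k=1: 28.22 MHz, 44.7 MHz.
k=2: 64.68 MHz, 81.16 MHz.
k=3: 101.14 MHz, 117.62 MHz.
k=4: 137.6 MHz, 154.08 MHz.
Within [39.94 MHz, 103.2 MHz]: 44.7 MHz, 64.68 MHz, 81.16 MHz, 101.14 MHz.

44.7 MHz, 64.68 MHz, 81.16 MHz, 101.14 MHz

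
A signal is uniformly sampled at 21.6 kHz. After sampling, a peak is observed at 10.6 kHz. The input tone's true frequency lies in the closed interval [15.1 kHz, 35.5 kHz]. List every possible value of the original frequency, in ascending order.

32.2 kHz, 32.6 kHz

Frequencies that alias to 10.6 kHz are k·fs ± 10.6 kHz for integer k ≥ 0.
k=0: 10.6 kHz.
k=1: 11 kHz, 32.2 kHz.
k=2: 32.6 kHz, 53.8 kHz.
k=3: 54.2 kHz, 75.4 kHz.
Within [15.1 kHz, 35.5 kHz]: 32.2 kHz, 32.6 kHz.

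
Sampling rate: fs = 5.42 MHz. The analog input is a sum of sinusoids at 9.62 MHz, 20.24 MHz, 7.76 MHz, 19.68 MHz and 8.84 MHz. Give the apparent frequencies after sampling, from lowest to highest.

1.22 MHz, 1.44 MHz, 2 MHz, 2.34 MHz

fs/2 = 2.71 MHz.
9.62 MHz mod fs = 4.2 MHz.
4.2 MHz > fs/2 = 2.71 MHz, folds to fs − 4.2 MHz = 1.22 MHz.
20.24 MHz mod fs = 3.98 MHz.
3.98 MHz > fs/2 = 2.71 MHz, folds to fs − 3.98 MHz = 1.44 MHz.
7.76 MHz mod fs = 2.34 MHz.
2.34 MHz ≤ fs/2 = 2.71 MHz, appears at 2.34 MHz.
19.68 MHz mod fs = 3.42 MHz.
3.42 MHz > fs/2 = 2.71 MHz, folds to fs − 3.42 MHz = 2 MHz.
8.84 MHz mod fs = 3.42 MHz.
3.42 MHz > fs/2 = 2.71 MHz, folds to fs − 3.42 MHz = 2 MHz.
Distinct values: {1.22 MHz, 1.44 MHz, 2 MHz, 2.34 MHz}.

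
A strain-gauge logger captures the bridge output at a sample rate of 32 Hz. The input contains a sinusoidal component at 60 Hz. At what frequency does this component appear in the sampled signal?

60 Hz mod fs = 28 Hz.
28 Hz > fs/2 = 16 Hz, folds to fs − 28 Hz = 4 Hz.

4 Hz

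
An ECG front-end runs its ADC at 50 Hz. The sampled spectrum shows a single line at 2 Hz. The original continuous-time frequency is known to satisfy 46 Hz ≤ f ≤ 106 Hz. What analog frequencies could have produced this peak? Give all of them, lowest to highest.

Frequencies that alias to 2 Hz are k·fs ± 2 Hz for integer k ≥ 0.
k=0: 2 Hz.
k=1: 48 Hz, 52 Hz.
k=2: 98 Hz, 102 Hz.
k=3: 148 Hz, 152 Hz.
Within [46 Hz, 106 Hz]: 48 Hz, 52 Hz, 98 Hz, 102 Hz.

48 Hz, 52 Hz, 98 Hz, 102 Hz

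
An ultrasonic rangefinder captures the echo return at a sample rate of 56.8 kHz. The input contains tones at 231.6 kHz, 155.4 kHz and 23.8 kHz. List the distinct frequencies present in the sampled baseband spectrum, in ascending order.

fs/2 = 28.4 kHz.
231.6 kHz mod fs = 4.4 kHz.
4.4 kHz ≤ fs/2 = 28.4 kHz, appears at 4.4 kHz.
155.4 kHz mod fs = 41.8 kHz.
41.8 kHz > fs/2 = 28.4 kHz, folds to fs − 41.8 kHz = 15 kHz.
23.8 kHz ≤ fs/2 = 28.4 kHz, passes unchanged.
Distinct values: {4.4 kHz, 15 kHz, 23.8 kHz}.

4.4 kHz, 15 kHz, 23.8 kHz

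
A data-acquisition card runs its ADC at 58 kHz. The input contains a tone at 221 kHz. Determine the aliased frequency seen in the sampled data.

221 kHz mod fs = 47 kHz.
47 kHz > fs/2 = 29 kHz, folds to fs − 47 kHz = 11 kHz.

11 kHz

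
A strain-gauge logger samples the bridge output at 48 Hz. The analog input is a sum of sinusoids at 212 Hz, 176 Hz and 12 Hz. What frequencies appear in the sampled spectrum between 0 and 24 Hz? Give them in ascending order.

fs/2 = 24 Hz.
212 Hz mod fs = 20 Hz.
20 Hz ≤ fs/2 = 24 Hz, appears at 20 Hz.
176 Hz mod fs = 32 Hz.
32 Hz > fs/2 = 24 Hz, folds to fs − 32 Hz = 16 Hz.
12 Hz ≤ fs/2 = 24 Hz, passes unchanged.
Distinct values: {12 Hz, 16 Hz, 20 Hz}.

12 Hz, 16 Hz, 20 Hz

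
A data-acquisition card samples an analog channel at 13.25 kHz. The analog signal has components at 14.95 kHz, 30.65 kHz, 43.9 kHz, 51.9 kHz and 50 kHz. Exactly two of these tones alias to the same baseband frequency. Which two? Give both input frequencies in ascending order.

30.65 kHz, 43.9 kHz

fs/2 = 6.625 kHz.
14.95 kHz mod fs = 1.7 kHz.
1.7 kHz ≤ fs/2 = 6.625 kHz, appears at 1.7 kHz.
30.65 kHz mod fs = 4.15 kHz.
4.15 kHz ≤ fs/2 = 6.625 kHz, appears at 4.15 kHz.
43.9 kHz mod fs = 4.15 kHz.
4.15 kHz ≤ fs/2 = 6.625 kHz, appears at 4.15 kHz.
51.9 kHz mod fs = 12.15 kHz.
12.15 kHz > fs/2 = 6.625 kHz, folds to fs − 12.15 kHz = 1.1 kHz.
50 kHz mod fs = 10.25 kHz.
10.25 kHz > fs/2 = 6.625 kHz, folds to fs − 10.25 kHz = 3 kHz.
30.65 kHz and 43.9 kHz both map to 4.15 kHz.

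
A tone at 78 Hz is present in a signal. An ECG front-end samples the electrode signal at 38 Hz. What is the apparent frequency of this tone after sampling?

2 Hz

78 Hz mod fs = 2 Hz.
2 Hz ≤ fs/2 = 19 Hz, appears at 2 Hz.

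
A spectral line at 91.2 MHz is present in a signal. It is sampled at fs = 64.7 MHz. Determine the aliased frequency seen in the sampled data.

91.2 MHz mod fs = 26.5 MHz.
26.5 MHz ≤ fs/2 = 32.35 MHz, appears at 26.5 MHz.

26.5 MHz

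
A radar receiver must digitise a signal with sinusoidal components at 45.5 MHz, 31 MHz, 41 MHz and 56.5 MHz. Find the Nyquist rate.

Highest-frequency component: 56.5 MHz.
Nyquist rate = 2 × 56.5 MHz = 113 MHz.

113 MHz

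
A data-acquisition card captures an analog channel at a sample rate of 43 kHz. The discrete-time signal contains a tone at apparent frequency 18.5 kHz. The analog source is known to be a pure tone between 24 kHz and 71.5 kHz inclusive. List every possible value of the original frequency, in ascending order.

Frequencies that alias to 18.5 kHz are k·fs ± 18.5 kHz for integer k ≥ 0.
k=0: 18.5 kHz.
k=1: 24.5 kHz, 61.5 kHz.
k=2: 67.5 kHz, 104.5 kHz.
k=3: 110.5 kHz, 147.5 kHz.
Within [24 kHz, 71.5 kHz]: 24.5 kHz, 61.5 kHz, 67.5 kHz.

24.5 kHz, 61.5 kHz, 67.5 kHz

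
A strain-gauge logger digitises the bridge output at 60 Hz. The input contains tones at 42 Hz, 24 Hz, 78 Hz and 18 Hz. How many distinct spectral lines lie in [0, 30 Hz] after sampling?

2

fs/2 = 30 Hz.
42 Hz > fs/2 = 30 Hz, folds to fs − 42 Hz = 18 Hz.
24 Hz ≤ fs/2 = 30 Hz, passes unchanged.
78 Hz mod fs = 18 Hz.
18 Hz ≤ fs/2 = 30 Hz, appears at 18 Hz.
18 Hz ≤ fs/2 = 30 Hz, passes unchanged.
Distinct values: {18 Hz, 24 Hz} → 2.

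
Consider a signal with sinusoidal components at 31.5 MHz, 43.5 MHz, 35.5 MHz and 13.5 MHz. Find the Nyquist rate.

Highest-frequency component: 43.5 MHz.
Nyquist rate = 2 × 43.5 MHz = 87 MHz.

87 MHz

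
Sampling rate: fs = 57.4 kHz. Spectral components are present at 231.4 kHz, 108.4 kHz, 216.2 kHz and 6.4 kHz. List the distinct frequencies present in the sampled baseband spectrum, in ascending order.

1.8 kHz, 6.4 kHz, 13.4 kHz

fs/2 = 28.7 kHz.
231.4 kHz mod fs = 1.8 kHz.
1.8 kHz ≤ fs/2 = 28.7 kHz, appears at 1.8 kHz.
108.4 kHz mod fs = 51 kHz.
51 kHz > fs/2 = 28.7 kHz, folds to fs − 51 kHz = 6.4 kHz.
216.2 kHz mod fs = 44 kHz.
44 kHz > fs/2 = 28.7 kHz, folds to fs − 44 kHz = 13.4 kHz.
6.4 kHz ≤ fs/2 = 28.7 kHz, passes unchanged.
Distinct values: {1.8 kHz, 6.4 kHz, 13.4 kHz}.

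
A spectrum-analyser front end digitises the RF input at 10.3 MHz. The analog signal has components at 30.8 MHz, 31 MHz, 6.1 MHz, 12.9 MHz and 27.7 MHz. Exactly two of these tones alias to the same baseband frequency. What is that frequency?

fs/2 = 5.15 MHz.
30.8 MHz mod fs = 10.2 MHz.
10.2 MHz > fs/2 = 5.15 MHz, folds to fs − 10.2 MHz = 0.1 MHz.
31 MHz mod fs = 0.1 MHz.
0.1 MHz ≤ fs/2 = 5.15 MHz, appears at 0.1 MHz.
6.1 MHz > fs/2 = 5.15 MHz, folds to fs − 6.1 MHz = 4.2 MHz.
12.9 MHz mod fs = 2.6 MHz.
2.6 MHz ≤ fs/2 = 5.15 MHz, appears at 2.6 MHz.
27.7 MHz mod fs = 7.1 MHz.
7.1 MHz > fs/2 = 5.15 MHz, folds to fs − 7.1 MHz = 3.2 MHz.
30.8 MHz and 31 MHz both map to 0.1 MHz.

0.1 MHz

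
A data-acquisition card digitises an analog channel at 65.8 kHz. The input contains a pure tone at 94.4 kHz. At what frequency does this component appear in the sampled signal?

94.4 kHz mod fs = 28.6 kHz.
28.6 kHz ≤ fs/2 = 32.9 kHz, appears at 28.6 kHz.

28.6 kHz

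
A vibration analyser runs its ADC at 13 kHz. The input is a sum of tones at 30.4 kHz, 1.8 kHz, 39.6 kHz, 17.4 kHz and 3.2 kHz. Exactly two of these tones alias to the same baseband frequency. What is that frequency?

fs/2 = 6.5 kHz.
30.4 kHz mod fs = 4.4 kHz.
4.4 kHz ≤ fs/2 = 6.5 kHz, appears at 4.4 kHz.
1.8 kHz ≤ fs/2 = 6.5 kHz, passes unchanged.
39.6 kHz mod fs = 0.6 kHz.
0.6 kHz ≤ fs/2 = 6.5 kHz, appears at 0.6 kHz.
17.4 kHz mod fs = 4.4 kHz.
4.4 kHz ≤ fs/2 = 6.5 kHz, appears at 4.4 kHz.
3.2 kHz ≤ fs/2 = 6.5 kHz, passes unchanged.
17.4 kHz and 30.4 kHz both map to 4.4 kHz.

4.4 kHz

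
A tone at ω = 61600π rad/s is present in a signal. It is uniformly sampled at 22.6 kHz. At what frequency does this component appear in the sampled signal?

ω = 61600π rad/s → f = ω/(2π) = 30800 Hz = 30.8 kHz.
30.8 kHz mod fs = 8.2 kHz.
8.2 kHz ≤ fs/2 = 11.3 kHz, appears at 8.2 kHz.

8.2 kHz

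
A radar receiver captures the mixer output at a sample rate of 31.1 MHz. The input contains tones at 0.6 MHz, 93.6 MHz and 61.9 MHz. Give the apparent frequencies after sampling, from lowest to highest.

fs/2 = 15.55 MHz.
0.6 MHz ≤ fs/2 = 15.55 MHz, passes unchanged.
93.6 MHz mod fs = 0.3 MHz.
0.3 MHz ≤ fs/2 = 15.55 MHz, appears at 0.3 MHz.
61.9 MHz mod fs = 30.8 MHz.
30.8 MHz > fs/2 = 15.55 MHz, folds to fs − 30.8 MHz = 0.3 MHz.
Distinct values: {0.3 MHz, 0.6 MHz}.

0.3 MHz, 0.6 MHz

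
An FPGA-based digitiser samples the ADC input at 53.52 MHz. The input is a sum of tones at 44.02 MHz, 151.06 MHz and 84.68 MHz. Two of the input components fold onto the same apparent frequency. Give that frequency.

fs/2 = 26.76 MHz.
44.02 MHz > fs/2 = 26.76 MHz, folds to fs − 44.02 MHz = 9.5 MHz.
151.06 MHz mod fs = 44.02 MHz.
44.02 MHz > fs/2 = 26.76 MHz, folds to fs − 44.02 MHz = 9.5 MHz.
84.68 MHz mod fs = 31.16 MHz.
31.16 MHz > fs/2 = 26.76 MHz, folds to fs − 31.16 MHz = 22.36 MHz.
44.02 MHz and 151.06 MHz both map to 9.5 MHz.

9.5 MHz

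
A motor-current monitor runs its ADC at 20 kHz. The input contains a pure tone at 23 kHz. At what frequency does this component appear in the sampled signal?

23 kHz mod fs = 3 kHz.
3 kHz ≤ fs/2 = 10 kHz, appears at 3 kHz.

3 kHz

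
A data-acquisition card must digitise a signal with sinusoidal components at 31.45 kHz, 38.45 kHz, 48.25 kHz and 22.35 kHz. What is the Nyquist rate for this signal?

Highest-frequency component: 48.25 kHz.
Nyquist rate = 2 × 48.25 kHz = 96.5 kHz.

96.5 kHz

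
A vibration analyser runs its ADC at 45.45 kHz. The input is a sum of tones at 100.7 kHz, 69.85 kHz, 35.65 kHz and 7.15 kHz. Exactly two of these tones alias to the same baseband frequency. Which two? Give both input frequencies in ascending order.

35.65 kHz, 100.7 kHz

fs/2 = 22.725 kHz.
100.7 kHz mod fs = 9.8 kHz.
9.8 kHz ≤ fs/2 = 22.725 kHz, appears at 9.8 kHz.
69.85 kHz mod fs = 24.4 kHz.
24.4 kHz > fs/2 = 22.725 kHz, folds to fs − 24.4 kHz = 21.05 kHz.
35.65 kHz > fs/2 = 22.725 kHz, folds to fs − 35.65 kHz = 9.8 kHz.
7.15 kHz ≤ fs/2 = 22.725 kHz, passes unchanged.
35.65 kHz and 100.7 kHz both map to 9.8 kHz.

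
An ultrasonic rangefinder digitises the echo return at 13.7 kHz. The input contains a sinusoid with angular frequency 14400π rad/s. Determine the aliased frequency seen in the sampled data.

6.5 kHz

ω = 14400π rad/s → f = ω/(2π) = 7200 Hz = 7.2 kHz.
7.2 kHz > fs/2 = 6.85 kHz, folds to fs − 7.2 kHz = 6.5 kHz.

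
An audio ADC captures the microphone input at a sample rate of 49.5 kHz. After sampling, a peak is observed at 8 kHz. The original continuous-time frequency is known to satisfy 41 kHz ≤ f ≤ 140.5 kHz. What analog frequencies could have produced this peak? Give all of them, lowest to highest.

41.5 kHz, 57.5 kHz, 91 kHz, 107 kHz, 140.5 kHz

Frequencies that alias to 8 kHz are k·fs ± 8 kHz for integer k ≥ 0.
k=0: 8 kHz.
k=1: 41.5 kHz, 57.5 kHz.
k=2: 91 kHz, 107 kHz.
k=3: 140.5 kHz, 156.5 kHz.
k=4: 190 kHz, 206 kHz.
Within [41 kHz, 140.5 kHz]: 41.5 kHz, 57.5 kHz, 91 kHz, 107 kHz, 140.5 kHz.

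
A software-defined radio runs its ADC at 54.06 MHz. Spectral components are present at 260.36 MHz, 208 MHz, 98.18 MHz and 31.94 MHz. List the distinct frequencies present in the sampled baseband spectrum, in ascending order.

fs/2 = 27.03 MHz.
260.36 MHz mod fs = 44.12 MHz.
44.12 MHz > fs/2 = 27.03 MHz, folds to fs − 44.12 MHz = 9.94 MHz.
208 MHz mod fs = 45.82 MHz.
45.82 MHz > fs/2 = 27.03 MHz, folds to fs − 45.82 MHz = 8.24 MHz.
98.18 MHz mod fs = 44.12 MHz.
44.12 MHz > fs/2 = 27.03 MHz, folds to fs − 44.12 MHz = 9.94 MHz.
31.94 MHz > fs/2 = 27.03 MHz, folds to fs − 31.94 MHz = 22.12 MHz.
Distinct values: {8.24 MHz, 9.94 MHz, 22.12 MHz}.

8.24 MHz, 9.94 MHz, 22.12 MHz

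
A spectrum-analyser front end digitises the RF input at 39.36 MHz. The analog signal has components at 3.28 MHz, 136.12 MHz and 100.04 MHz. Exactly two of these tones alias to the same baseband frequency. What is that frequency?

fs/2 = 19.68 MHz.
3.28 MHz ≤ fs/2 = 19.68 MHz, passes unchanged.
136.12 MHz mod fs = 18.04 MHz.
18.04 MHz ≤ fs/2 = 19.68 MHz, appears at 18.04 MHz.
100.04 MHz mod fs = 21.32 MHz.
21.32 MHz > fs/2 = 19.68 MHz, folds to fs − 21.32 MHz = 18.04 MHz.
100.04 MHz and 136.12 MHz both map to 18.04 MHz.

18.04 MHz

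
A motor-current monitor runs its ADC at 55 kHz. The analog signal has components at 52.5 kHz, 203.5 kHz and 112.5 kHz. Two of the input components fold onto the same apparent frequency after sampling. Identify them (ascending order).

fs/2 = 27.5 kHz.
52.5 kHz > fs/2 = 27.5 kHz, folds to fs − 52.5 kHz = 2.5 kHz.
203.5 kHz mod fs = 38.5 kHz.
38.5 kHz > fs/2 = 27.5 kHz, folds to fs − 38.5 kHz = 16.5 kHz.
112.5 kHz mod fs = 2.5 kHz.
2.5 kHz ≤ fs/2 = 27.5 kHz, appears at 2.5 kHz.
52.5 kHz and 112.5 kHz both map to 2.5 kHz.

52.5 kHz, 112.5 kHz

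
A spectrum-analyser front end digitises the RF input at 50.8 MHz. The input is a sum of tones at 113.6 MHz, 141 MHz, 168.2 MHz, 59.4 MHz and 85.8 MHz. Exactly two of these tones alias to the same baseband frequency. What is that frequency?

fs/2 = 25.4 MHz.
113.6 MHz mod fs = 12 MHz.
12 MHz ≤ fs/2 = 25.4 MHz, appears at 12 MHz.
141 MHz mod fs = 39.4 MHz.
39.4 MHz > fs/2 = 25.4 MHz, folds to fs − 39.4 MHz = 11.4 MHz.
168.2 MHz mod fs = 15.8 MHz.
15.8 MHz ≤ fs/2 = 25.4 MHz, appears at 15.8 MHz.
59.4 MHz mod fs = 8.6 MHz.
8.6 MHz ≤ fs/2 = 25.4 MHz, appears at 8.6 MHz.
85.8 MHz mod fs = 35 MHz.
35 MHz > fs/2 = 25.4 MHz, folds to fs − 35 MHz = 15.8 MHz.
85.8 MHz and 168.2 MHz both map to 15.8 MHz.

15.8 MHz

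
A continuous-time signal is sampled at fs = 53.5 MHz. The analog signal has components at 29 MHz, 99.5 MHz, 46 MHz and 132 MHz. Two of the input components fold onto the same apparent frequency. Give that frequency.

7.5 MHz

fs/2 = 26.75 MHz.
29 MHz > fs/2 = 26.75 MHz, folds to fs − 29 MHz = 24.5 MHz.
99.5 MHz mod fs = 46 MHz.
46 MHz > fs/2 = 26.75 MHz, folds to fs − 46 MHz = 7.5 MHz.
46 MHz > fs/2 = 26.75 MHz, folds to fs − 46 MHz = 7.5 MHz.
132 MHz mod fs = 25 MHz.
25 MHz ≤ fs/2 = 26.75 MHz, appears at 25 MHz.
46 MHz and 99.5 MHz both map to 7.5 MHz.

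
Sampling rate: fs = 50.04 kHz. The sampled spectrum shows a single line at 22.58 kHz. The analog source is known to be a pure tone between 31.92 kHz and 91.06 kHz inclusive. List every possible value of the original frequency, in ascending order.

Frequencies that alias to 22.58 kHz are k·fs ± 22.58 kHz for integer k ≥ 0.
k=0: 22.58 kHz.
k=1: 27.46 kHz, 72.62 kHz.
k=2: 77.5 kHz, 122.66 kHz.
k=3: 127.54 kHz, 172.7 kHz.
Within [31.92 kHz, 91.06 kHz]: 72.62 kHz, 77.5 kHz.

72.62 kHz, 77.5 kHz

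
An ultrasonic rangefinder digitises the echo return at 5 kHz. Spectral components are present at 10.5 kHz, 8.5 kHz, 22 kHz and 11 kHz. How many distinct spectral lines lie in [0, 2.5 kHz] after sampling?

fs/2 = 2.5 kHz.
10.5 kHz mod fs = 0.5 kHz.
0.5 kHz ≤ fs/2 = 2.5 kHz, appears at 0.5 kHz.
8.5 kHz mod fs = 3.5 kHz.
3.5 kHz > fs/2 = 2.5 kHz, folds to fs − 3.5 kHz = 1.5 kHz.
22 kHz mod fs = 2 kHz.
2 kHz ≤ fs/2 = 2.5 kHz, appears at 2 kHz.
11 kHz mod fs = 1 kHz.
1 kHz ≤ fs/2 = 2.5 kHz, appears at 1 kHz.
Distinct values: {0.5 kHz, 1 kHz, 1.5 kHz, 2 kHz} → 4.

4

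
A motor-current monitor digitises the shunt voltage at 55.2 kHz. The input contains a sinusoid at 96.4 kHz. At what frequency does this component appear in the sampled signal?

96.4 kHz mod fs = 41.2 kHz.
41.2 kHz > fs/2 = 27.6 kHz, folds to fs − 41.2 kHz = 14 kHz.

14 kHz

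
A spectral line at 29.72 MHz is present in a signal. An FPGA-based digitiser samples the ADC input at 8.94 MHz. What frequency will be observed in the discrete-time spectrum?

29.72 MHz mod fs = 2.9 MHz.
2.9 MHz ≤ fs/2 = 4.47 MHz, appears at 2.9 MHz.

2.9 MHz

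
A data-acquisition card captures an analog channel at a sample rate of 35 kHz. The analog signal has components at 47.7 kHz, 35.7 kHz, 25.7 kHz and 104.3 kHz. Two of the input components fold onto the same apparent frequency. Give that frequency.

fs/2 = 17.5 kHz.
47.7 kHz mod fs = 12.7 kHz.
12.7 kHz ≤ fs/2 = 17.5 kHz, appears at 12.7 kHz.
35.7 kHz mod fs = 0.7 kHz.
0.7 kHz ≤ fs/2 = 17.5 kHz, appears at 0.7 kHz.
25.7 kHz > fs/2 = 17.5 kHz, folds to fs − 25.7 kHz = 9.3 kHz.
104.3 kHz mod fs = 34.3 kHz.
34.3 kHz > fs/2 = 17.5 kHz, folds to fs − 34.3 kHz = 0.7 kHz.
35.7 kHz and 104.3 kHz both map to 0.7 kHz.

0.7 kHz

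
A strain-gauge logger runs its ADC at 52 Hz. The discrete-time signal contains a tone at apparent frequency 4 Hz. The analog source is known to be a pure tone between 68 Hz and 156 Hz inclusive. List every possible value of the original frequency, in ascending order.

Frequencies that alias to 4 Hz are k·fs ± 4 Hz for integer k ≥ 0.
k=0: 4 Hz.
k=1: 48 Hz, 56 Hz.
k=2: 100 Hz, 108 Hz.
k=3: 152 Hz, 160 Hz.
k=4: 204 Hz, 212 Hz.
Within [68 Hz, 156 Hz]: 100 Hz, 108 Hz, 152 Hz.

100 Hz, 108 Hz, 152 Hz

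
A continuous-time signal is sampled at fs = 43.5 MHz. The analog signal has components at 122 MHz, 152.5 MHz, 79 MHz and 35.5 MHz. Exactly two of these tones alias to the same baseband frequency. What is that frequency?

fs/2 = 21.75 MHz.
122 MHz mod fs = 35 MHz.
35 MHz > fs/2 = 21.75 MHz, folds to fs − 35 MHz = 8.5 MHz.
152.5 MHz mod fs = 22 MHz.
22 MHz > fs/2 = 21.75 MHz, folds to fs − 22 MHz = 21.5 MHz.
79 MHz mod fs = 35.5 MHz.
35.5 MHz > fs/2 = 21.75 MHz, folds to fs − 35.5 MHz = 8 MHz.
35.5 MHz > fs/2 = 21.75 MHz, folds to fs − 35.5 MHz = 8 MHz.
35.5 MHz and 79 MHz both map to 8 MHz.

8 MHz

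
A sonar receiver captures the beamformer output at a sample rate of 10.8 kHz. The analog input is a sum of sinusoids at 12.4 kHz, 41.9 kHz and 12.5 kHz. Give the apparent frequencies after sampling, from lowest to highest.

fs/2 = 5.4 kHz.
12.4 kHz mod fs = 1.6 kHz.
1.6 kHz ≤ fs/2 = 5.4 kHz, appears at 1.6 kHz.
41.9 kHz mod fs = 9.5 kHz.
9.5 kHz > fs/2 = 5.4 kHz, folds to fs − 9.5 kHz = 1.3 kHz.
12.5 kHz mod fs = 1.7 kHz.
1.7 kHz ≤ fs/2 = 5.4 kHz, appears at 1.7 kHz.
Distinct values: {1.3 kHz, 1.6 kHz, 1.7 kHz}.

1.3 kHz, 1.6 kHz, 1.7 kHz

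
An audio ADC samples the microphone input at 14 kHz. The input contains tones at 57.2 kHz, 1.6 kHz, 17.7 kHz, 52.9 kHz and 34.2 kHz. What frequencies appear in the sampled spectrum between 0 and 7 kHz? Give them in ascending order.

1.2 kHz, 1.6 kHz, 3.1 kHz, 3.7 kHz, 6.2 kHz

fs/2 = 7 kHz.
57.2 kHz mod fs = 1.2 kHz.
1.2 kHz ≤ fs/2 = 7 kHz, appears at 1.2 kHz.
1.6 kHz ≤ fs/2 = 7 kHz, passes unchanged.
17.7 kHz mod fs = 3.7 kHz.
3.7 kHz ≤ fs/2 = 7 kHz, appears at 3.7 kHz.
52.9 kHz mod fs = 10.9 kHz.
10.9 kHz > fs/2 = 7 kHz, folds to fs − 10.9 kHz = 3.1 kHz.
34.2 kHz mod fs = 6.2 kHz.
6.2 kHz ≤ fs/2 = 7 kHz, appears at 6.2 kHz.
Distinct values: {1.2 kHz, 1.6 kHz, 3.1 kHz, 3.7 kHz, 6.2 kHz}.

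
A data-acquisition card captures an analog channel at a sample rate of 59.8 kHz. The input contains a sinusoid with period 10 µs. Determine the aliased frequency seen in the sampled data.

T = 10 µs → f = 1/T = 100 kHz.
100 kHz mod fs = 40.2 kHz.
40.2 kHz > fs/2 = 29.9 kHz, folds to fs − 40.2 kHz = 19.6 kHz.

19.6 kHz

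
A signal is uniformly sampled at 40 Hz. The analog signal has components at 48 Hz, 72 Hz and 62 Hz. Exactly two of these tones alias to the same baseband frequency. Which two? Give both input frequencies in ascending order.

48 Hz, 72 Hz

fs/2 = 20 Hz.
48 Hz mod fs = 8 Hz.
8 Hz ≤ fs/2 = 20 Hz, appears at 8 Hz.
72 Hz mod fs = 32 Hz.
32 Hz > fs/2 = 20 Hz, folds to fs − 32 Hz = 8 Hz.
62 Hz mod fs = 22 Hz.
22 Hz > fs/2 = 20 Hz, folds to fs − 22 Hz = 18 Hz.
48 Hz and 72 Hz both map to 8 Hz.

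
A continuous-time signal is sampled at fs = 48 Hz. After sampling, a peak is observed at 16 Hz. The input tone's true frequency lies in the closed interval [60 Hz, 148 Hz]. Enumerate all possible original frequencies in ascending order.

64 Hz, 80 Hz, 112 Hz, 128 Hz

Frequencies that alias to 16 Hz are k·fs ± 16 Hz for integer k ≥ 0.
k=0: 16 Hz.
k=1: 32 Hz, 64 Hz.
k=2: 80 Hz, 112 Hz.
k=3: 128 Hz, 160 Hz.
k=4: 176 Hz, 208 Hz.
Within [60 Hz, 148 Hz]: 64 Hz, 80 Hz, 112 Hz, 128 Hz.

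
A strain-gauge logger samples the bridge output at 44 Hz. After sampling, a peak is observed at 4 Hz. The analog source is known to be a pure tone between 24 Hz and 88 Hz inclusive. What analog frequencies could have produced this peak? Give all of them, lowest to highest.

40 Hz, 48 Hz, 84 Hz

Frequencies that alias to 4 Hz are k·fs ± 4 Hz for integer k ≥ 0.
k=0: 4 Hz.
k=1: 40 Hz, 48 Hz.
k=2: 84 Hz, 92 Hz.
k=3: 128 Hz, 136 Hz.
Within [24 Hz, 88 Hz]: 40 Hz, 48 Hz, 84 Hz.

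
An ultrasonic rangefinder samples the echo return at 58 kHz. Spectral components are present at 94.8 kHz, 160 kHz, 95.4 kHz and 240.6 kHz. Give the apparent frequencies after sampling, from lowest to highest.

fs/2 = 29 kHz.
94.8 kHz mod fs = 36.8 kHz.
36.8 kHz > fs/2 = 29 kHz, folds to fs − 36.8 kHz = 21.2 kHz.
160 kHz mod fs = 44 kHz.
44 kHz > fs/2 = 29 kHz, folds to fs − 44 kHz = 14 kHz.
95.4 kHz mod fs = 37.4 kHz.
37.4 kHz > fs/2 = 29 kHz, folds to fs − 37.4 kHz = 20.6 kHz.
240.6 kHz mod fs = 8.6 kHz.
8.6 kHz ≤ fs/2 = 29 kHz, appears at 8.6 kHz.
Distinct values: {8.6 kHz, 14 kHz, 20.6 kHz, 21.2 kHz}.

8.6 kHz, 14 kHz, 20.6 kHz, 21.2 kHz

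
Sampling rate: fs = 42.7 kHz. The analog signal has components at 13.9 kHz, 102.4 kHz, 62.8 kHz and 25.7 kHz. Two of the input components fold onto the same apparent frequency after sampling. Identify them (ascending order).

fs/2 = 21.35 kHz.
13.9 kHz ≤ fs/2 = 21.35 kHz, passes unchanged.
102.4 kHz mod fs = 17 kHz.
17 kHz ≤ fs/2 = 21.35 kHz, appears at 17 kHz.
62.8 kHz mod fs = 20.1 kHz.
20.1 kHz ≤ fs/2 = 21.35 kHz, appears at 20.1 kHz.
25.7 kHz > fs/2 = 21.35 kHz, folds to fs − 25.7 kHz = 17 kHz.
25.7 kHz and 102.4 kHz both map to 17 kHz.

25.7 kHz, 102.4 kHz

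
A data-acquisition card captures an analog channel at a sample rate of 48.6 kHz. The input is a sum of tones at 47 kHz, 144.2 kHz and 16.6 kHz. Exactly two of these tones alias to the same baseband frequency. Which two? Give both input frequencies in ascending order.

fs/2 = 24.3 kHz.
47 kHz > fs/2 = 24.3 kHz, folds to fs − 47 kHz = 1.6 kHz.
144.2 kHz mod fs = 47 kHz.
47 kHz > fs/2 = 24.3 kHz, folds to fs − 47 kHz = 1.6 kHz.
16.6 kHz ≤ fs/2 = 24.3 kHz, passes unchanged.
47 kHz and 144.2 kHz both map to 1.6 kHz.

47 kHz, 144.2 kHz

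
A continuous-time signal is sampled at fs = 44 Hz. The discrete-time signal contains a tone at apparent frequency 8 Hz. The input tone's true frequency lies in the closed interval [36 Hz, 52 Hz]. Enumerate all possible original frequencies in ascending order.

Frequencies that alias to 8 Hz are k·fs ± 8 Hz for integer k ≥ 0.
k=0: 8 Hz.
k=1: 36 Hz, 52 Hz.
k=2: 80 Hz, 96 Hz.
Within [36 Hz, 52 Hz]: 36 Hz, 52 Hz.

36 Hz, 52 Hz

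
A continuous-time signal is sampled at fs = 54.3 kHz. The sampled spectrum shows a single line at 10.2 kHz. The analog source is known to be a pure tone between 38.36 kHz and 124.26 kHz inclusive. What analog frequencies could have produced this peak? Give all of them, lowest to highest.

44.1 kHz, 64.5 kHz, 98.4 kHz, 118.8 kHz

Frequencies that alias to 10.2 kHz are k·fs ± 10.2 kHz for integer k ≥ 0.
k=0: 10.2 kHz.
k=1: 44.1 kHz, 64.5 kHz.
k=2: 98.4 kHz, 118.8 kHz.
k=3: 152.7 kHz, 173.1 kHz.
Within [38.36 kHz, 124.26 kHz]: 44.1 kHz, 64.5 kHz, 98.4 kHz, 118.8 kHz.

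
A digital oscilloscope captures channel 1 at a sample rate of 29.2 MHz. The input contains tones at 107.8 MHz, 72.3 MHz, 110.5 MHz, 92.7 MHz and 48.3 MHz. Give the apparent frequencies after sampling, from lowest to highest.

5.1 MHz, 6.3 MHz, 9 MHz, 10.1 MHz, 13.9 MHz

fs/2 = 14.6 MHz.
107.8 MHz mod fs = 20.2 MHz.
20.2 MHz > fs/2 = 14.6 MHz, folds to fs − 20.2 MHz = 9 MHz.
72.3 MHz mod fs = 13.9 MHz.
13.9 MHz ≤ fs/2 = 14.6 MHz, appears at 13.9 MHz.
110.5 MHz mod fs = 22.9 MHz.
22.9 MHz > fs/2 = 14.6 MHz, folds to fs − 22.9 MHz = 6.3 MHz.
92.7 MHz mod fs = 5.1 MHz.
5.1 MHz ≤ fs/2 = 14.6 MHz, appears at 5.1 MHz.
48.3 MHz mod fs = 19.1 MHz.
19.1 MHz > fs/2 = 14.6 MHz, folds to fs − 19.1 MHz = 10.1 MHz.
Distinct values: {5.1 MHz, 6.3 MHz, 9 MHz, 10.1 MHz, 13.9 MHz}.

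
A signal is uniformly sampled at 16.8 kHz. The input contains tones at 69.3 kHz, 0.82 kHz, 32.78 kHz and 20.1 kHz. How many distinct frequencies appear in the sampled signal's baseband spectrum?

fs/2 = 8.4 kHz.
69.3 kHz mod fs = 2.1 kHz.
2.1 kHz ≤ fs/2 = 8.4 kHz, appears at 2.1 kHz.
0.82 kHz ≤ fs/2 = 8.4 kHz, passes unchanged.
32.78 kHz mod fs = 15.98 kHz.
15.98 kHz > fs/2 = 8.4 kHz, folds to fs − 15.98 kHz = 0.82 kHz.
20.1 kHz mod fs = 3.3 kHz.
3.3 kHz ≤ fs/2 = 8.4 kHz, appears at 3.3 kHz.
Distinct values: {0.82 kHz, 2.1 kHz, 3.3 kHz} → 3.

3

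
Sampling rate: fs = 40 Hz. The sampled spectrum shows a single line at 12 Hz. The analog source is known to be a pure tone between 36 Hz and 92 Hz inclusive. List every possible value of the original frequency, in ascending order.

Frequencies that alias to 12 Hz are k·fs ± 12 Hz for integer k ≥ 0.
k=0: 12 Hz.
k=1: 28 Hz, 52 Hz.
k=2: 68 Hz, 92 Hz.
k=3: 108 Hz, 132 Hz.
Within [36 Hz, 92 Hz]: 52 Hz, 68 Hz, 92 Hz.

52 Hz, 68 Hz, 92 Hz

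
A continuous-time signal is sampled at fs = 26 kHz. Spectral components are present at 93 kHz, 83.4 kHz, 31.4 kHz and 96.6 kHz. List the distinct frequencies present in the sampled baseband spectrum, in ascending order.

fs/2 = 13 kHz.
93 kHz mod fs = 15 kHz.
15 kHz > fs/2 = 13 kHz, folds to fs − 15 kHz = 11 kHz.
83.4 kHz mod fs = 5.4 kHz.
5.4 kHz ≤ fs/2 = 13 kHz, appears at 5.4 kHz.
31.4 kHz mod fs = 5.4 kHz.
5.4 kHz ≤ fs/2 = 13 kHz, appears at 5.4 kHz.
96.6 kHz mod fs = 18.6 kHz.
18.6 kHz > fs/2 = 13 kHz, folds to fs − 18.6 kHz = 7.4 kHz.
Distinct values: {5.4 kHz, 7.4 kHz, 11 kHz}.

5.4 kHz, 7.4 kHz, 11 kHz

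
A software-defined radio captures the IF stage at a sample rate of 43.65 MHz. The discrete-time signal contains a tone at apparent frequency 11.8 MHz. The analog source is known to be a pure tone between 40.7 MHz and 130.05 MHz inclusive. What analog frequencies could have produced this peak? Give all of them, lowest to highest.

Frequencies that alias to 11.8 MHz are k·fs ± 11.8 MHz for integer k ≥ 0.
k=0: 11.8 MHz.
k=1: 31.85 MHz, 55.45 MHz.
k=2: 75.5 MHz, 99.1 MHz.
k=3: 119.15 MHz, 142.75 MHz.
k=4: 162.8 MHz, 186.4 MHz.
Within [40.7 MHz, 130.05 MHz]: 55.45 MHz, 75.5 MHz, 99.1 MHz, 119.15 MHz.

55.45 MHz, 75.5 MHz, 99.1 MHz, 119.15 MHz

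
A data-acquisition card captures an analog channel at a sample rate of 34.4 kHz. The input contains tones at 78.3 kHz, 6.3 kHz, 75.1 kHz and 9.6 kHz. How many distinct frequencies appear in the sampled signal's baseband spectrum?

3

fs/2 = 17.2 kHz.
78.3 kHz mod fs = 9.5 kHz.
9.5 kHz ≤ fs/2 = 17.2 kHz, appears at 9.5 kHz.
6.3 kHz ≤ fs/2 = 17.2 kHz, passes unchanged.
75.1 kHz mod fs = 6.3 kHz.
6.3 kHz ≤ fs/2 = 17.2 kHz, appears at 6.3 kHz.
9.6 kHz ≤ fs/2 = 17.2 kHz, passes unchanged.
Distinct values: {6.3 kHz, 9.5 kHz, 9.6 kHz} → 3.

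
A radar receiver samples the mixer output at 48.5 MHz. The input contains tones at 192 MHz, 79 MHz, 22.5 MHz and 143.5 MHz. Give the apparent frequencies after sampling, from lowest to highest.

2 MHz, 18 MHz, 22.5 MHz

fs/2 = 24.25 MHz.
192 MHz mod fs = 46.5 MHz.
46.5 MHz > fs/2 = 24.25 MHz, folds to fs − 46.5 MHz = 2 MHz.
79 MHz mod fs = 30.5 MHz.
30.5 MHz > fs/2 = 24.25 MHz, folds to fs − 30.5 MHz = 18 MHz.
22.5 MHz ≤ fs/2 = 24.25 MHz, passes unchanged.
143.5 MHz mod fs = 46.5 MHz.
46.5 MHz > fs/2 = 24.25 MHz, folds to fs − 46.5 MHz = 2 MHz.
Distinct values: {2 MHz, 18 MHz, 22.5 MHz}.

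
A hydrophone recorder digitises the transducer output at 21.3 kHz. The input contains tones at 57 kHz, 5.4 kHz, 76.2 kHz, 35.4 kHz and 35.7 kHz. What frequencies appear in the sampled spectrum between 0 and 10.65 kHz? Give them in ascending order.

5.4 kHz, 6.9 kHz, 7.2 kHz, 9 kHz

fs/2 = 10.65 kHz.
57 kHz mod fs = 14.4 kHz.
14.4 kHz > fs/2 = 10.65 kHz, folds to fs − 14.4 kHz = 6.9 kHz.
5.4 kHz ≤ fs/2 = 10.65 kHz, passes unchanged.
76.2 kHz mod fs = 12.3 kHz.
12.3 kHz > fs/2 = 10.65 kHz, folds to fs − 12.3 kHz = 9 kHz.
35.4 kHz mod fs = 14.1 kHz.
14.1 kHz > fs/2 = 10.65 kHz, folds to fs − 14.1 kHz = 7.2 kHz.
35.7 kHz mod fs = 14.4 kHz.
14.4 kHz > fs/2 = 10.65 kHz, folds to fs − 14.4 kHz = 6.9 kHz.
Distinct values: {5.4 kHz, 6.9 kHz, 7.2 kHz, 9 kHz}.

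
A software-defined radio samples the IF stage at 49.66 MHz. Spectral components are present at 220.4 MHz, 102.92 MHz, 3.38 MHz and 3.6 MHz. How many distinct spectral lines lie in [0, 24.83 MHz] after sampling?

fs/2 = 24.83 MHz.
220.4 MHz mod fs = 21.76 MHz.
21.76 MHz ≤ fs/2 = 24.83 MHz, appears at 21.76 MHz.
102.92 MHz mod fs = 3.6 MHz.
3.6 MHz ≤ fs/2 = 24.83 MHz, appears at 3.6 MHz.
3.38 MHz ≤ fs/2 = 24.83 MHz, passes unchanged.
3.6 MHz ≤ fs/2 = 24.83 MHz, passes unchanged.
Distinct values: {3.38 MHz, 3.6 MHz, 21.76 MHz} → 3.

3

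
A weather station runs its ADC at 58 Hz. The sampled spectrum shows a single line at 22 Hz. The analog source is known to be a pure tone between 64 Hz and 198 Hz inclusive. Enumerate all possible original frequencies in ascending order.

80 Hz, 94 Hz, 138 Hz, 152 Hz, 196 Hz

Frequencies that alias to 22 Hz are k·fs ± 22 Hz for integer k ≥ 0.
k=0: 22 Hz.
k=1: 36 Hz, 80 Hz.
k=2: 94 Hz, 138 Hz.
k=3: 152 Hz, 196 Hz.
k=4: 210 Hz, 254 Hz.
Within [64 Hz, 198 Hz]: 80 Hz, 94 Hz, 138 Hz, 152 Hz, 196 Hz.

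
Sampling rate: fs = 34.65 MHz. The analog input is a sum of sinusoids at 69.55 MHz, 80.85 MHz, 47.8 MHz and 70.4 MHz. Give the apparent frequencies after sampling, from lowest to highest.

0.25 MHz, 1.1 MHz, 11.55 MHz, 13.15 MHz

fs/2 = 17.325 MHz.
69.55 MHz mod fs = 0.25 MHz.
0.25 MHz ≤ fs/2 = 17.325 MHz, appears at 0.25 MHz.
80.85 MHz mod fs = 11.55 MHz.
11.55 MHz ≤ fs/2 = 17.325 MHz, appears at 11.55 MHz.
47.8 MHz mod fs = 13.15 MHz.
13.15 MHz ≤ fs/2 = 17.325 MHz, appears at 13.15 MHz.
70.4 MHz mod fs = 1.1 MHz.
1.1 MHz ≤ fs/2 = 17.325 MHz, appears at 1.1 MHz.
Distinct values: {0.25 MHz, 1.1 MHz, 11.55 MHz, 13.15 MHz}.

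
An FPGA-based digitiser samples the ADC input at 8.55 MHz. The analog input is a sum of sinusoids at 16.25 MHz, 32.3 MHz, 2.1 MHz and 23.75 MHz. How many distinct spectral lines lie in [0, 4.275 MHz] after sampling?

3

fs/2 = 4.275 MHz.
16.25 MHz mod fs = 7.7 MHz.
7.7 MHz > fs/2 = 4.275 MHz, folds to fs − 7.7 MHz = 0.85 MHz.
32.3 MHz mod fs = 6.65 MHz.
6.65 MHz > fs/2 = 4.275 MHz, folds to fs − 6.65 MHz = 1.9 MHz.
2.1 MHz ≤ fs/2 = 4.275 MHz, passes unchanged.
23.75 MHz mod fs = 6.65 MHz.
6.65 MHz > fs/2 = 4.275 MHz, folds to fs − 6.65 MHz = 1.9 MHz.
Distinct values: {0.85 MHz, 1.9 MHz, 2.1 MHz} → 3.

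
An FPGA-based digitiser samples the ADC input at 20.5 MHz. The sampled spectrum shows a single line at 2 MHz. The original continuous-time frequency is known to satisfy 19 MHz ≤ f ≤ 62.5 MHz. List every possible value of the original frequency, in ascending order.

22.5 MHz, 39 MHz, 43 MHz, 59.5 MHz

Frequencies that alias to 2 MHz are k·fs ± 2 MHz for integer k ≥ 0.
k=0: 2 MHz.
k=1: 18.5 MHz, 22.5 MHz.
k=2: 39 MHz, 43 MHz.
k=3: 59.5 MHz, 63.5 MHz.
k=4: 80 MHz, 84 MHz.
Within [19 MHz, 62.5 MHz]: 22.5 MHz, 39 MHz, 43 MHz, 59.5 MHz.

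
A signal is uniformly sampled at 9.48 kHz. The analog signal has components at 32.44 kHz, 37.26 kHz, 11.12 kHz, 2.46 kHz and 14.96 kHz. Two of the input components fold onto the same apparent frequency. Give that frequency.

4 kHz

fs/2 = 4.74 kHz.
32.44 kHz mod fs = 4 kHz.
4 kHz ≤ fs/2 = 4.74 kHz, appears at 4 kHz.
37.26 kHz mod fs = 8.82 kHz.
8.82 kHz > fs/2 = 4.74 kHz, folds to fs − 8.82 kHz = 0.66 kHz.
11.12 kHz mod fs = 1.64 kHz.
1.64 kHz ≤ fs/2 = 4.74 kHz, appears at 1.64 kHz.
2.46 kHz ≤ fs/2 = 4.74 kHz, passes unchanged.
14.96 kHz mod fs = 5.48 kHz.
5.48 kHz > fs/2 = 4.74 kHz, folds to fs − 5.48 kHz = 4 kHz.
14.96 kHz and 32.44 kHz both map to 4 kHz.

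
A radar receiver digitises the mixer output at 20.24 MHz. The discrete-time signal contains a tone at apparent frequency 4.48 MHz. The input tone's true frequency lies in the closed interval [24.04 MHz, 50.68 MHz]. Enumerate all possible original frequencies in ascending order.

Frequencies that alias to 4.48 MHz are k·fs ± 4.48 MHz for integer k ≥ 0.
k=0: 4.48 MHz.
k=1: 15.76 MHz, 24.72 MHz.
k=2: 36 MHz, 44.96 MHz.
k=3: 56.24 MHz, 65.2 MHz.
Within [24.04 MHz, 50.68 MHz]: 24.72 MHz, 36 MHz, 44.96 MHz.

24.72 MHz, 36 MHz, 44.96 MHz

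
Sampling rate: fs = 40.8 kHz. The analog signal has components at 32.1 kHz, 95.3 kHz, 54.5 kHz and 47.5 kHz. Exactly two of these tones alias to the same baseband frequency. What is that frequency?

13.7 kHz

fs/2 = 20.4 kHz.
32.1 kHz > fs/2 = 20.4 kHz, folds to fs − 32.1 kHz = 8.7 kHz.
95.3 kHz mod fs = 13.7 kHz.
13.7 kHz ≤ fs/2 = 20.4 kHz, appears at 13.7 kHz.
54.5 kHz mod fs = 13.7 kHz.
13.7 kHz ≤ fs/2 = 20.4 kHz, appears at 13.7 kHz.
47.5 kHz mod fs = 6.7 kHz.
6.7 kHz ≤ fs/2 = 20.4 kHz, appears at 6.7 kHz.
54.5 kHz and 95.3 kHz both map to 13.7 kHz.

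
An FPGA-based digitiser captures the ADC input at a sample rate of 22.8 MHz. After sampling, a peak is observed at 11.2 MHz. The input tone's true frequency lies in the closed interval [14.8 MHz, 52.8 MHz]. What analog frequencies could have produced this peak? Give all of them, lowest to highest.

Frequencies that alias to 11.2 MHz are k·fs ± 11.2 MHz for integer k ≥ 0.
k=0: 11.2 MHz.
k=1: 11.6 MHz, 34 MHz.
k=2: 34.4 MHz, 56.8 MHz.
k=3: 57.2 MHz, 79.6 MHz.
Within [14.8 MHz, 52.8 MHz]: 34 MHz, 34.4 MHz.

34 MHz, 34.4 MHz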